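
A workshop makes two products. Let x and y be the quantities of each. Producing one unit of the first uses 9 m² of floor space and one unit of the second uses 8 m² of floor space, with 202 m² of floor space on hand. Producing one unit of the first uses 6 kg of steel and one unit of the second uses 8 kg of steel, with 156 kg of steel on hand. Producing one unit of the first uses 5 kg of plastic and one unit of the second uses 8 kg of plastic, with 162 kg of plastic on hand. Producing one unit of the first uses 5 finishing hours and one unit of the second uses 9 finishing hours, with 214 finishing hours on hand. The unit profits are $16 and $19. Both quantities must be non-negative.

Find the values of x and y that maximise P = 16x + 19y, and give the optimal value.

x = 46/3, y = 8, maximum P = 1192/3

Feasible corners and P = 16x + 19y:
  (0, 0) → P = 0
  (0, 39/2) → P = 741/2
  (202/9, 0) → P = 3232/9
  (46/3, 8) → P = 1192/3

The optimum lies where 9x + 8y = 202 and 6x + 8y = 156.
Solving simultaneously gives x = 46/3, y = 8.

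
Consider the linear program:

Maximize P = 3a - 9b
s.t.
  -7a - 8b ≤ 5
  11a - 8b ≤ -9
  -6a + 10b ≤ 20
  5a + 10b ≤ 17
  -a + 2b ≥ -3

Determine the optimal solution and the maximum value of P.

a = -7/9, b = 1/18, maximum P = -17/6

Corner points and P = 3a - 9b:
  (-7/9, 1/18) → P = -17/6
  (-105/59, 55/59) → P = -810/59
  (23/75, 116/75) → P = -13
  (-3/11, 101/55) → P = -954/55

The binding constraints are -7a - 8b = 5 and 11a - 8b = -9.
Solving simultaneously gives a = -7/9, b = 1/18.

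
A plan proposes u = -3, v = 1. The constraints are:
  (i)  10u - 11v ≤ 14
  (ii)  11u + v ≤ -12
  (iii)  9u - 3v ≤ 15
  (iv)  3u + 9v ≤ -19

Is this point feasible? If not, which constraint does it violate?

Constraint (iv): 3u + 9v = 0, which is not ≤ -19. All other constraints are satisfied.

not feasible — violates (iv)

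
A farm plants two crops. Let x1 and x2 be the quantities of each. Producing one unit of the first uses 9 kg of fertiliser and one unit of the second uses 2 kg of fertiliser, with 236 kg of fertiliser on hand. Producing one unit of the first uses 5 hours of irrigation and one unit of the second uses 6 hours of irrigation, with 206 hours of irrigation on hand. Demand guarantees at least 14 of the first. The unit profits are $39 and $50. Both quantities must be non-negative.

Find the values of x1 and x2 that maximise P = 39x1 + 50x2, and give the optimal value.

Extreme points and P = 39x1 + 50x2:
  (236/9, 0) → P = 3068/3
  (14, 0) → P = 546
  (251/11, 337/22) → P = 18214/11
  (14, 68/3) → P = 5038/3

x1 = 14, x2 = 68/3, maximum P = 5038/3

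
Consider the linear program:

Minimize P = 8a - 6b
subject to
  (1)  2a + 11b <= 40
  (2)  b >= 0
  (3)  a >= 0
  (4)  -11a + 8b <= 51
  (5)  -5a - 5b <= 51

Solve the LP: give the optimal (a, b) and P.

a = 0, b = 40/11, minimum P = -240/11

The binding constraints are 2a + 11b = 40 and a = 0.
Solving simultaneously gives a = 0, b = 40/11.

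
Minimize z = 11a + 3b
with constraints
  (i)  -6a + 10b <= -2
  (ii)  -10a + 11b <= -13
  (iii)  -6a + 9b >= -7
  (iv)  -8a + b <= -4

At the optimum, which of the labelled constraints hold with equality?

Feasible corners and z = 11a + 3b:
  (54/17, 29/17) → z = 681/17
  (26/3, 5) → z = 331/3
  (5/3, 1/3) → z = 58/3

The minimum is at (5/3, 1/3). Substituting into each constraint, equality holds for (ii) and (iii); the remaining constraints have slack.

(ii) and (iii)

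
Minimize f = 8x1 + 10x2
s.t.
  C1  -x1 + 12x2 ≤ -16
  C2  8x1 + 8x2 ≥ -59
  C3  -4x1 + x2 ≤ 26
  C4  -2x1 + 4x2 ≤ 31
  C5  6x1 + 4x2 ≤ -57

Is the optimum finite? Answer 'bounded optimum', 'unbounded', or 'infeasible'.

infeasible

The boundaries -x1 + 12x2 = -16 and 8x1 + 8x2 = -59 meet at (-145/26, -187/104), but that point violates 6x1 + 4x2 ≤ -57. Every candidate vertex is excluded by some other constraint, so the feasible region is empty.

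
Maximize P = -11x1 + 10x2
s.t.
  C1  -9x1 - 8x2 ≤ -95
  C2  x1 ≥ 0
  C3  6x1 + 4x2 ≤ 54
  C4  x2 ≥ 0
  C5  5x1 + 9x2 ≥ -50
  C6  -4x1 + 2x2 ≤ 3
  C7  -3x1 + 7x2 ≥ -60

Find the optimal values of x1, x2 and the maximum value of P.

x1 = 24/7, x2 = 117/14, maximum P = 321/7

Vertices and P = -11x1 + 10x2:
  (13/3, 7) → P = 67/3
  (83/25, 407/50) → P = 1122/25
  (24/7, 117/14) → P = 321/7

The optimum lies where 6x1 + 4x2 = 54 and -4x1 + 2x2 = 3.
Solving simultaneously gives x1 = 24/7, x2 = 117/14.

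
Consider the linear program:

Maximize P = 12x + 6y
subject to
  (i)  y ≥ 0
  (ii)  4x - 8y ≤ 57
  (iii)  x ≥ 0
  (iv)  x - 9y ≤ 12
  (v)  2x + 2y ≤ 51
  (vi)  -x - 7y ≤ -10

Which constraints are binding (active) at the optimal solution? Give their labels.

(ii) and (v)

Vertices and P = 12x + 6y:
  (12, 0) → P = 144
  (10, 0) → P = 120
  (417/28, 9/28) → P = 2529/14
  (87/4, 15/4) → P = 567/2
  (0, 51/2) → P = 153
  (0, 10/7) → P = 60/7

The maximum is at (87/4, 15/4). Substituting into each constraint, equality holds for (ii) and (v); the remaining constraints have slack.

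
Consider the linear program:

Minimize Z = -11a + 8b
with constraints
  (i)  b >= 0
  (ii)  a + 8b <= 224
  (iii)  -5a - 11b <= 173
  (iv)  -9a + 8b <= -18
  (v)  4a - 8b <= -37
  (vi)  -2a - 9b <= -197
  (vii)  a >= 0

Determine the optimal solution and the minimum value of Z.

a = 187/5, b = 933/40, minimum Z = -1124/5

Vertices and Z = -11a + 8b:
  (121/5, 999/40) → Z = -332/5
  (187/5, 933/40) → Z = -1124/5
  (1738/97, 1737/97) → Z = -5222/97
  (1243/52, 431/26) → Z = -6777/52

At the optimal vertex, a + 8b = 224 and 4a - 8b = -37.
Solving simultaneously gives a = 187/5, b = 933/40.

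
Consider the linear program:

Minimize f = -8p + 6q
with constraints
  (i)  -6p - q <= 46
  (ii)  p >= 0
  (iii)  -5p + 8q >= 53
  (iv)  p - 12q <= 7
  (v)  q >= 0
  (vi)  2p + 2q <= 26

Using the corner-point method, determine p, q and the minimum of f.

Vertices and f = -8p + 6q:
  (0, 53/8) → f = 159/4
  (0, 13) → f = 78
  (51/13, 118/13) → f = 300/13

The optimum lies where -5p + 8q = 53 and 2p + 2q = 26.
Solving simultaneously gives p = 51/13, q = 118/13.

p = 51/13, q = 118/13, minimum f = 300/13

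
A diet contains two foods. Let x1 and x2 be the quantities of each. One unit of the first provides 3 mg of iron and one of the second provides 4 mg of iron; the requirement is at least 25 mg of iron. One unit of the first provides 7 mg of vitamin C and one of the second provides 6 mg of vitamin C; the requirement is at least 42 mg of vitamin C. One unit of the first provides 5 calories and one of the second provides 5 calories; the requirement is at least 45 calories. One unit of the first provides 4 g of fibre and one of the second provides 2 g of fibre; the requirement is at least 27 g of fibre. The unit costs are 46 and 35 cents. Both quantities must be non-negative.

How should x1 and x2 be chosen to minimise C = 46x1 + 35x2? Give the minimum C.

x1 = 9/2, x2 = 9/2, minimum C = 729/2

Vertices and C = 46x1 + 35x2:
  (0, 27/2) → C = 945/2
  (9, 0) → C = 414
  (9/2, 9/2) → C = 729/2
The feasible region is unbounded (it extends along (0, 1), (1, 0)), but C strictly increases along every unbounded feasible direction, so there is no improving ray and the minimum is attained at a vertex.

The optimum lies where 5x1 + 5x2 = 45 and 4x1 + 2x2 = 27.
Solving simultaneously gives x1 = 9/2, x2 = 9/2.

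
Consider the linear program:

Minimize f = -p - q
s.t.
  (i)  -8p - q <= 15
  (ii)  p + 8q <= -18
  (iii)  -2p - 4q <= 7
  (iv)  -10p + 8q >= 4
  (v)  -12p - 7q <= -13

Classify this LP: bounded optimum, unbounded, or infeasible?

The boundaries -8p - q = 15 and -12p - 7q = -13 meet at (-59/22, 71/11), but that point violates p + 8q ≤ -18. Every candidate vertex is excluded by some other constraint, so the feasible region is empty.

infeasible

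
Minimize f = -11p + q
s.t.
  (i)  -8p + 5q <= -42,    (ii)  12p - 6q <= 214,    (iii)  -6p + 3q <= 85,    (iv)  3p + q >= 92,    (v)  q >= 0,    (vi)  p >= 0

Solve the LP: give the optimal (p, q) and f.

p = 409/6, q = 302/3, minimum f = -3895/6

Extreme points and f = -11p + q:
  (409/6, 302/3) → f = -3895/6
  (502/23, 610/23) → f = -4912/23
  (383/15, 77/5) → f = -3982/15

At the optimal vertex, -8p + 5q = -42 and 12p - 6q = 214.
Solving simultaneously gives p = 409/6, q = 302/3.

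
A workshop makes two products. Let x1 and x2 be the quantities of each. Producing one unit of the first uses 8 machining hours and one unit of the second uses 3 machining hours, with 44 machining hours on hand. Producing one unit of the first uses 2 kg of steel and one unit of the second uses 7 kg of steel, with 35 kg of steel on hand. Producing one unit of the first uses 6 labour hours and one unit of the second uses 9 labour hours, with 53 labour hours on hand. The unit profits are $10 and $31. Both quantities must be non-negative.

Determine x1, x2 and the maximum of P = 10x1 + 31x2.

Feasible corners and P = 10x1 + 31x2:
  (0, 0) → P = 0
  (0, 5) → P = 155
  (11/2, 0) → P = 55
  (79/18, 80/27) → P = 3665/27
  (7/3, 13/3) → P = 473/3

x1 = 7/3, x2 = 13/3, maximum P = 473/3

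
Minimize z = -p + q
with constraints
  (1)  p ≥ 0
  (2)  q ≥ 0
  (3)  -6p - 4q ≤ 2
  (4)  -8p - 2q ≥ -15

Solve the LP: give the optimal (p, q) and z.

p = 15/8, q = 0, minimum z = -15/8

Extreme points and z = -p + q:
  (0, 0) → z = 0
  (0, 15/2) → z = 15/2
  (15/8, 0) → z = -15/8

The binding constraints are q = 0 and -8p - 2q = -15.
Solving simultaneously gives p = 15/8, q = 0.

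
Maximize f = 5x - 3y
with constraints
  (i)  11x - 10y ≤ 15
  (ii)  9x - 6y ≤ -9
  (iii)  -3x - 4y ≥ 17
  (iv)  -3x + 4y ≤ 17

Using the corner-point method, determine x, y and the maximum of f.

x = -23/9, y = -7/3, maximum f = -52/9

The feasible region is unbounded (it extends along (-4, -3), (-10, -11)), but f strictly decreases along every unbounded feasible direction, so there is no improving ray and the maximum is attained at a vertex.

At the optimal vertex, 9x - 6y = -9 and -3x - 4y = 17.
Solving simultaneously gives x = -23/9, y = -7/3.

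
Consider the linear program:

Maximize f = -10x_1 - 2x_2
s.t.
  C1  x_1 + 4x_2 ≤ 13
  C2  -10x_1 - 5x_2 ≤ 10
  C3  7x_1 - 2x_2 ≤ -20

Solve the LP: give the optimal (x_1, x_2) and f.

Vertices and f = -10x_1 - 2x_2:
  (-3, 4) → f = 22
  (-9/5, 37/10) → f = 53/5
  (-24/11, 26/11) → f = 188/11

The optimum lies where x_1 + 4x_2 = 13 and -10x_1 - 5x_2 = 10.
Solving simultaneously gives x_1 = -3, x_2 = 4.

x_1 = -3, x_2 = 4, maximum f = 22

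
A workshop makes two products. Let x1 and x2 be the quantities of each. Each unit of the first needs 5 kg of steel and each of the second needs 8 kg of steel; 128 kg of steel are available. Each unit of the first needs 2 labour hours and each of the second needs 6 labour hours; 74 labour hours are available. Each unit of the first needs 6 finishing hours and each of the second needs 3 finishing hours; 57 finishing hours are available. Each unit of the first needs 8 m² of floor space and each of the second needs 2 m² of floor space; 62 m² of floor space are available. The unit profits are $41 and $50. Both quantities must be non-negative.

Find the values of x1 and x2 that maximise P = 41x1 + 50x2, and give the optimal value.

x1 = 4, x2 = 11, maximum P = 714

Extreme points and P = 41x1 + 50x2:
  (0, 0) → P = 0
  (0, 37/3) → P = 1850/3
  (31/4, 0) → P = 1271/4
  (4, 11) → P = 714
  (6, 7) → P = 596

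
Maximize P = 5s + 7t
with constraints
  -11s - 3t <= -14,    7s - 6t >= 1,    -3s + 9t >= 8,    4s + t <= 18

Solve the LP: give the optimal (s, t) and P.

s = 109/31, t = 122/31, maximum P = 1399/31

Feasible corners and P = 5s + 7t:
  (19/15, 59/45) → P = 698/45
  (109/31, 122/31) → P = 1399/31
  (154/39, 86/39) → P = 1372/39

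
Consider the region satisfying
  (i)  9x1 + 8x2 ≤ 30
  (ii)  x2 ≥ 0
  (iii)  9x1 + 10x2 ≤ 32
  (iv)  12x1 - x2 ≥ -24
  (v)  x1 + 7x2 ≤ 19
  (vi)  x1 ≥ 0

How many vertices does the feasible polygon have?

Pairwise boundary intersections that survive every other constraint:
  (10/3, 0)
  (22/9, 1)
  (0, 0)
  (34/53, 139/53)
  (0, 19/7)

5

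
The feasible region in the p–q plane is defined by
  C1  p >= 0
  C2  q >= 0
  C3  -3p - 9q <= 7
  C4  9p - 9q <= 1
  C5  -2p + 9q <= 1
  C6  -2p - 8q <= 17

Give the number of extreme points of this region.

Of the 15 pairwise boundary intersections, those satisfying every inequality are:
  (0, 0)
  (0, 1/9)
  (1/9, 0)
  (2/7, 11/63)

4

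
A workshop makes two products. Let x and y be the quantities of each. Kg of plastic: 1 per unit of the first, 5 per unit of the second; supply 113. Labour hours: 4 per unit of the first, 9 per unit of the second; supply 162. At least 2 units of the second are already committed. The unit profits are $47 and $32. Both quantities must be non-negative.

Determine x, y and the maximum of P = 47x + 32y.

x = 36, y = 2, maximum P = 1756

Vertices and P = 47x + 32y:
  (0, 18) → P = 576
  (0, 2) → P = 64
  (36, 2) → P = 1756

The optimum lies where 4x + 9y = 162 and y = 2.
Solving simultaneously gives x = 36, y = 2.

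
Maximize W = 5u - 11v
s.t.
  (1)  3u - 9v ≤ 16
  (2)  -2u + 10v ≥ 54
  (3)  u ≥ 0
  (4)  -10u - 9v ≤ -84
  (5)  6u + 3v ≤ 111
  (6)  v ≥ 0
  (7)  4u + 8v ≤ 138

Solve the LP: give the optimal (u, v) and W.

Corner points and W = 5u - 11v:
  (3, 6) → W = -51
  (158/11, 91/11) → W = -211/11
  (0, 28/3) → W = -308/3
  (0, 69/4) → W = -759/4
  (79/6, 32/3) → W = -103/2

u = 158/11, v = 91/11, maximum W = -211/11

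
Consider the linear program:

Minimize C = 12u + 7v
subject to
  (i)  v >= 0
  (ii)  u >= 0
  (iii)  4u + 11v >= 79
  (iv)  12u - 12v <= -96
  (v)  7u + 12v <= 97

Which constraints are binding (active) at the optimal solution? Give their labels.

(ii) and (iv)

Vertices and C = 12u + 7v:
  (0, 8) → C = 56
  (0, 97/12) → C = 679/12
  (1/19, 153/19) → C = 57

The minimum is at (0, 8). Substituting into each constraint, equality holds for (ii) and (iv); the remaining constraints have slack.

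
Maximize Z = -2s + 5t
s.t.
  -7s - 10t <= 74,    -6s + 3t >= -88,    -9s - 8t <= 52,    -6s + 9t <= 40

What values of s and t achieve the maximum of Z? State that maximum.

Extreme points and Z = -2s + 5t:
  (658/81, -1060/81) → Z = -6616/81
  (36/17, -151/17) → Z = -827/17
  (76/3, 64/3) → Z = 56
  (-788/129, 16/43) → Z = 1816/129

The binding constraints are -6s + 3t = -88 and -6s + 9t = 40.
Solving simultaneously gives s = 76/3, t = 64/3.

s = 76/3, t = 64/3, maximum Z = 56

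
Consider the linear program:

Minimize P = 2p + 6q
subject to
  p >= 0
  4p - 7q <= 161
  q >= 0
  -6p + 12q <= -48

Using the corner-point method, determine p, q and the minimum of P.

Feasible corners and P = 2p + 6q:
  (161/4, 0) → P = 161/2
  (266, 129) → P = 1306
  (8, 0) → P = 16

p = 8, q = 0, minimum P = 16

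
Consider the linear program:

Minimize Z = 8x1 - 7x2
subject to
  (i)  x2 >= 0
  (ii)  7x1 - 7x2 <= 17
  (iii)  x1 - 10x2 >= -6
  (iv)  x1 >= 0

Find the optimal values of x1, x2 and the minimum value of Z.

x1 = 0, x2 = 3/5, minimum Z = -21/5

Feasible corners and Z = 8x1 - 7x2:
  (17/7, 0) → Z = 136/7
  (0, 0) → Z = 0
  (212/63, 59/63) → Z = 1283/63
  (0, 3/5) → Z = -21/5

The optimum lies where x1 - 10x2 = -6 and x1 = 0.
Solving simultaneously gives x1 = 0, x2 = 3/5.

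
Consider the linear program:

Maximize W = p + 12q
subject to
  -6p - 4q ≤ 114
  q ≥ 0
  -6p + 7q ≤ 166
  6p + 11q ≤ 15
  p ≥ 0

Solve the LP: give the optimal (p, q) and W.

p = 0, q = 15/11, maximum W = 180/11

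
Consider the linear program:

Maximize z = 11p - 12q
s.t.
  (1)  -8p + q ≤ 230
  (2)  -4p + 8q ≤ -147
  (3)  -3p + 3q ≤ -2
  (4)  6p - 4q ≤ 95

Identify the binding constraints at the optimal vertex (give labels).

(1) and (4)

Extreme points and z = 11p - 12q:
  (-1987/60, -524/15) → z = 659/12
  (-1015/26, -1070/13) → z = 14515/26
  (43/8, -251/16) → z = 1979/8

The maximum is at (-1015/26, -1070/13). Substituting into each constraint, equality holds for (1) and (4); the remaining constraints have slack.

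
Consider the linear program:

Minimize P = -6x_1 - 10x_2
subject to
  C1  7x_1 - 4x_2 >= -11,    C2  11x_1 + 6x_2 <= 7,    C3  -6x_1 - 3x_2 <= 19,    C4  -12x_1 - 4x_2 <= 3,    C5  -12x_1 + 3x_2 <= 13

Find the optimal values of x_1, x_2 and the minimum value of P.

x_1 = -19/43, x_2 = 85/43, minimum P = -736/43

Extreme points and P = -6x_1 - 10x_2:
  (-19/43, 85/43) → P = -736/43
  (-19/27, 41/27) → P = -296/27
  (67/12, -35/2) → P = 283/2
  (-61/84, 10/7) → P = -139/14
The feasible region is unbounded (it extends along (6, -11), (1, -2)), but P strictly increases along every unbounded feasible direction, so there is no improving ray and the minimum is attained at a vertex.

The optimum lies where 7x_1 - 4x_2 = -11 and 11x_1 + 6x_2 = 7.
Solving simultaneously gives x_1 = -19/43, x_2 = 85/43.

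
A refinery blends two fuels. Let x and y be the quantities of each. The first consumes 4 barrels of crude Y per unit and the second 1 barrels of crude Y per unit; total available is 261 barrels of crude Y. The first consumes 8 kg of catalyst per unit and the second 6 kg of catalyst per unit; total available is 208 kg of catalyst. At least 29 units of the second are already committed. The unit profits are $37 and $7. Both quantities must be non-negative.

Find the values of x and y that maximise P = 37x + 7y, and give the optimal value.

Feasible corners and P = 37x + 7y:
  (0, 104/3) → P = 728/3
  (0, 29) → P = 203
  (17/4, 29) → P = 1441/4

At the optimal vertex, 8x + 6y = 208 and y = 29.
Solving simultaneously gives x = 17/4, y = 29.

x = 17/4, y = 29, maximum P = 1441/4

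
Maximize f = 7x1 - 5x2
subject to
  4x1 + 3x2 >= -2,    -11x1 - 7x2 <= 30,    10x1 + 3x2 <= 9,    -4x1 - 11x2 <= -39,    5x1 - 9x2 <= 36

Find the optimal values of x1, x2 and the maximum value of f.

x1 = -9/49, x2 = 177/49, maximum f = -948/49

Extreme points and f = 7x1 - 5x2:
  (-76/5, 98/5) → f = -1022/5
  (-139/32, 41/8) → f = -1793/32
  (-9/49, 177/49) → f = -948/49
The feasible region is unbounded (it extends along (-7, 11), (-3, 10)), but f strictly decreases along every unbounded feasible direction, so there is no improving ray and the maximum is attained at a vertex.

At the optimal vertex, 10x1 + 3x2 = 9 and -4x1 - 11x2 = -39.
Solving simultaneously gives x1 = -9/49, x2 = 177/49.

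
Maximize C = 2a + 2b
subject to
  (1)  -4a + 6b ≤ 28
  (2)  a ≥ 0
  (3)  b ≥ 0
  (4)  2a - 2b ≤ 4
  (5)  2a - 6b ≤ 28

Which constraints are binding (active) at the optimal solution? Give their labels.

Vertices and C = 2a + 2b:
  (0, 14/3) → C = 28/3
  (20, 18) → C = 76
  (0, 0) → C = 0
  (2, 0) → C = 4

The maximum is at (20, 18). Substituting into each constraint, equality holds for (1) and (4); the remaining constraints have slack.

(1) and (4)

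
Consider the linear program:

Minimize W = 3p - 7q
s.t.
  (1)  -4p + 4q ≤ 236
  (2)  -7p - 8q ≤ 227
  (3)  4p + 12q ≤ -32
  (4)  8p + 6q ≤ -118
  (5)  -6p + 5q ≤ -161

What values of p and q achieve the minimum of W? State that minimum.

p = 94/19, q = -499/19, minimum W = 3775/19

Feasible corners and W = 3p - 7q:
  (19, -45) → W = 372
  (153/83, -2489/83) → W = 17882/83
  (94/19, -499/19) → W = 3775/19

The binding constraints are 8p + 6q = -118 and -6p + 5q = -161.
Solving simultaneously gives p = 94/19, q = -499/19.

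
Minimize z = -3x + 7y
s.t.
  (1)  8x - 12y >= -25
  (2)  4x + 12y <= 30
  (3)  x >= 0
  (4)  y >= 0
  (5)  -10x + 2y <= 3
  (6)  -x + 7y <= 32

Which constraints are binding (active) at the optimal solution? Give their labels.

Extreme points and z = -3x + 7y:
  (5/12, 85/36) → z = 275/18
  (7/52, 113/52) → z = 385/26
  (15/2, 0) → z = -45/2
  (0, 0) → z = 0
  (0, 3/2) → z = 21/2

The minimum is at (15/2, 0). Substituting into each constraint, equality holds for (2) and (4); the remaining constraints have slack.

(2) and (4)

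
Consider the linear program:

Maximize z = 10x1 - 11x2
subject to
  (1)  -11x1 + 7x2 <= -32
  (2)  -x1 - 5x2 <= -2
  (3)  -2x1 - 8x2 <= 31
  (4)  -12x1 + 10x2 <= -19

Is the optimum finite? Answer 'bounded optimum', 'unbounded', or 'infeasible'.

unbounded

From the feasible point (87/31, -5/31), moving in the direction (5, -1) keeps every constraint satisfied while z increases without bound.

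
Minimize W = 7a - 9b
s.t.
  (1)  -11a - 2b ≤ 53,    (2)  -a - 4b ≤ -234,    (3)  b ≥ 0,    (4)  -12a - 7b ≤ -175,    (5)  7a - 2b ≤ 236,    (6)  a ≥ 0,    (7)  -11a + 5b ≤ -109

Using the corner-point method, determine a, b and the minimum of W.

a = 74, b = 141, minimum W = -751

Vertices and W = 7a - 9b:
  (706/15, 701/15) → W = -1367/15
  (1606/49, 2465/49) → W = -10943/49
  (74, 141) → W = -751

At the optimal vertex, 7a - 2b = 236 and -11a + 5b = -109.
Solving simultaneously gives a = 74, b = 141.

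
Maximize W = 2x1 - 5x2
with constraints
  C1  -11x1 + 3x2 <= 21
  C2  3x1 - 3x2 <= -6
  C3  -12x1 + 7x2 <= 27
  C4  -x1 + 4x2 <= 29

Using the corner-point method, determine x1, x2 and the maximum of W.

Extreme points and W = 2x1 - 5x2:
  (-15/8, 1/8) → W = -35/8
  (-66/41, 45/41) → W = -357/41
  (7, 9) → W = -31
  (95/41, 321/41) → W = -1415/41

x1 = -15/8, x2 = 1/8, maximum W = -35/8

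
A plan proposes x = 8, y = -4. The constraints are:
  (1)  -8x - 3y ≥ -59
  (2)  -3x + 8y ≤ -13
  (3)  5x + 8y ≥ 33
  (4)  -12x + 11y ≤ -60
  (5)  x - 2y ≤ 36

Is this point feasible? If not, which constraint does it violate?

not feasible — violates (3)

Constraint (3): 5x + 8y = 8, which is not ≥ 33. All other constraints are satisfied.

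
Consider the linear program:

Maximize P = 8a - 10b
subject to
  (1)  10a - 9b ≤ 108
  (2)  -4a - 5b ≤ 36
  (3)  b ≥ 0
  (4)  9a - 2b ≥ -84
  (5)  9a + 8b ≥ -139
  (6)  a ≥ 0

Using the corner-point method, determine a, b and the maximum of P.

a = 54/5, b = 0, maximum P = 432/5

Vertices and P = 8a - 10b:
  (54/5, 0) → P = 432/5
  (0, 0) → P = 0
  (0, 42) → P = -420
The feasible region is unbounded (it extends along (9, 10), (2, 9)), but P strictly decreases along every unbounded feasible direction, so there is no improving ray and the maximum is attained at a vertex.

At the optimal vertex, 10a - 9b = 108 and b = 0.
Solving simultaneously gives a = 54/5, b = 0.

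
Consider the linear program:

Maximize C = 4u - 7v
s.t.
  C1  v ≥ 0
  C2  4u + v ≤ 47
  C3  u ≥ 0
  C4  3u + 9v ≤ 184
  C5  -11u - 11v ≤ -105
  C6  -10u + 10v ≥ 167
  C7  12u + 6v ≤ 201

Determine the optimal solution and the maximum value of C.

u = 0, v = 167/10, maximum C = -1169/10

Corner points and C = 4u - 7v:
  (0, 184/9) → C = -1288/9
  (0, 167/10) → C = -1169/10
  (337/120, 2341/120) → C = -5013/40

The binding constraints are u = 0 and -10u + 10v = 167.
Solving simultaneously gives u = 0, v = 167/10.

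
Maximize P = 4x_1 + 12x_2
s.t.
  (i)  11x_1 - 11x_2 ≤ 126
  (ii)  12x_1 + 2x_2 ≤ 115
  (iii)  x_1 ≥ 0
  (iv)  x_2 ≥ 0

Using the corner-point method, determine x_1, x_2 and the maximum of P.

Extreme points and P = 4x_1 + 12x_2:
  (0, 115/2) → P = 690
  (115/12, 0) → P = 115/3
  (0, 0) → P = 0

At the optimal vertex, 12x_1 + 2x_2 = 115 and x_1 = 0.
Solving simultaneously gives x_1 = 0, x_2 = 115/2.

x_1 = 0, x_2 = 115/2, maximum P = 690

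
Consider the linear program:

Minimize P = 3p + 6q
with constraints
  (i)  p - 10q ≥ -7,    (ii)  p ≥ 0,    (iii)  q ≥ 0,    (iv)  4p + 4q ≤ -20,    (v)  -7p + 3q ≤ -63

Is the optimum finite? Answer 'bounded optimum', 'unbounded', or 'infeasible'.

infeasible

The boundaries p - 10q = -7 and -7p + 3q = -63 meet at (651/67, 112/67), but that point violates 4p + 4q ≤ -20. Every candidate vertex is excluded by some other constraint, so the feasible region is empty.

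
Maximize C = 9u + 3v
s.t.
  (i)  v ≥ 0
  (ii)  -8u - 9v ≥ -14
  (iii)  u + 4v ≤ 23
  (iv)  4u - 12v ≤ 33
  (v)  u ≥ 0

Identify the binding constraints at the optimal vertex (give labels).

Vertices and C = 9u + 3v:
  (7/4, 0) → C = 63/4
  (0, 0) → C = 0
  (0, 14/9) → C = 14/3

The maximum is at (7/4, 0). Substituting into each constraint, equality holds for (i) and (ii); the remaining constraints have slack.

(i) and (ii)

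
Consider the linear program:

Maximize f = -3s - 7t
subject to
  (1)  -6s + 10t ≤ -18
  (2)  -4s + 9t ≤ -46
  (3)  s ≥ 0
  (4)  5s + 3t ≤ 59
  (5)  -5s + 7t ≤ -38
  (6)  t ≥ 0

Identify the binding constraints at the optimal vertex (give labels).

Vertices and f = -3s - 7t:
  (223/19, 2/19) → f = -683/19
  (23/2, 0) → f = -69/2
  (59/5, 0) → f = -177/5

The maximum is at (23/2, 0). Substituting into each constraint, equality holds for (2) and (6); the remaining constraints have slack.

(2) and (6)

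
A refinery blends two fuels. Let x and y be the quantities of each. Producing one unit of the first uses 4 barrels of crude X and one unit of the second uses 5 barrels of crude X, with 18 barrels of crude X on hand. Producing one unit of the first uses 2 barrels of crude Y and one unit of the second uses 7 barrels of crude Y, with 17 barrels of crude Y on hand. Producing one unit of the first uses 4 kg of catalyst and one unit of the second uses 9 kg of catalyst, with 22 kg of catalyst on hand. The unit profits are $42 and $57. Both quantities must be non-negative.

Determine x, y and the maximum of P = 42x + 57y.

Vertices and P = 42x + 57y:
  (0, 0) → P = 0
  (0, 17/7) → P = 969/7
  (9/2, 0) → P = 189
  (13/4, 1) → P = 387/2
  (1/10, 12/5) → P = 141

The binding constraints are 4x + 5y = 18 and 4x + 9y = 22.
Solving simultaneously gives x = 13/4, y = 1.

x = 13/4, y = 1, maximum P = 387/2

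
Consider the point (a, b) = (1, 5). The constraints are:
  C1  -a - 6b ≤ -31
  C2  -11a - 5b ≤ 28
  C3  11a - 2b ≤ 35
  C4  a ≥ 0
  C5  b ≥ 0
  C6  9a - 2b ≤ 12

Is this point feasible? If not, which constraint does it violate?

feasible

C1: -31 ≤ -31 ✓
C2: -36 ≤ 28 ✓
C3: 1 ≤ 35 ✓
C4: 1 ≥ 0 ✓
C5: 5 ≥ 0 ✓
C6: -1 ≤ 12 ✓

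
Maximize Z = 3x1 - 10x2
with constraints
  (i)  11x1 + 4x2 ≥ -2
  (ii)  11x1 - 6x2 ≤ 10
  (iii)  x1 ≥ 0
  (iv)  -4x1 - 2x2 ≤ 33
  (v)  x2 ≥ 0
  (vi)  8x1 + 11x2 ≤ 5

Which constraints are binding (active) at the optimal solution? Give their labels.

(v) and (vi)

Extreme points and Z = 3x1 - 10x2:
  (0, 0) → Z = 0
  (0, 5/11) → Z = -50/11
  (5/8, 0) → Z = 15/8

The maximum is at (5/8, 0). Substituting into each constraint, equality holds for (v) and (vi); the remaining constraints have slack.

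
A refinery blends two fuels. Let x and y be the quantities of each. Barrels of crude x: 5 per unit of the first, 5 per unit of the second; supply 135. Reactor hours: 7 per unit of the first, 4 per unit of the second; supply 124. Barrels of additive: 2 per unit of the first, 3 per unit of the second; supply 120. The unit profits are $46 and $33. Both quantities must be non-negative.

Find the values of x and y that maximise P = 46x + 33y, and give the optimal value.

Feasible corners and P = 46x + 33y:
  (0, 0) → P = 0
  (0, 27) → P = 891
  (124/7, 0) → P = 5704/7
  (16/3, 65/3) → P = 2881/3

x = 16/3, y = 65/3, maximum P = 2881/3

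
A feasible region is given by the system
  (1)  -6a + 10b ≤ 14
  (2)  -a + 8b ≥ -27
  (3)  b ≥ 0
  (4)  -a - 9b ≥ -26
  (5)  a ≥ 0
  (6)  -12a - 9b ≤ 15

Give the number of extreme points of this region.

4

Pairwise boundary intersections that survive every other constraint:
  (67/32, 85/32)
  (0, 7/5)
  (26, 0)
  (0, 0)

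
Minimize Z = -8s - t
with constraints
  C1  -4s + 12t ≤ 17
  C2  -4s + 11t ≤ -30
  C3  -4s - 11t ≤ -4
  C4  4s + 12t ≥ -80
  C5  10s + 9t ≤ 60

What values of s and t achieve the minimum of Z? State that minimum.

Corner points and Z = -8s - t:
  (17/4, -13/11) → Z = -361/11
  (465/73, -30/73) → Z = -3690/73
  (312/37, -100/37) → Z = -2396/37

s = 312/37, t = -100/37, minimum Z = -2396/37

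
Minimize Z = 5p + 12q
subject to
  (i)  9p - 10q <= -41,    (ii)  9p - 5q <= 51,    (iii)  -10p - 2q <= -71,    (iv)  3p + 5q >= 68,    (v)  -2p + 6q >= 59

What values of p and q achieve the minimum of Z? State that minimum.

Extreme points and Z = 5p + 12q:
  (143/9, 92/5) → Z = 13511/45
  (172/17, 449/34) → Z = 3554/17
  (77/16, 183/16) → Z = 2581/16
The feasible region is unbounded (it extends along (-1, 5), (5, 9)), but Z strictly increases along every unbounded feasible direction, so there is no improving ray and the minimum is attained at a vertex.

The binding constraints are -10p - 2q = -71 and -2p + 6q = 59.
Solving simultaneously gives p = 77/16, q = 183/16.

p = 77/16, q = 183/16, minimum Z = 2581/16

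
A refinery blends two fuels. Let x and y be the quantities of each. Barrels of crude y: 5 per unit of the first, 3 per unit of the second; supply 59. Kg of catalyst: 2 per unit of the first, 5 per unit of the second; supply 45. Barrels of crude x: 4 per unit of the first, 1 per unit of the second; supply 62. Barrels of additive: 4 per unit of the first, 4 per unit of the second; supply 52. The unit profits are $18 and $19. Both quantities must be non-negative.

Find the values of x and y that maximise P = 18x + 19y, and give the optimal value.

x = 20/3, y = 19/3, maximum P = 721/3

Corner points and P = 18x + 19y:
  (0, 0) → P = 0
  (0, 9) → P = 171
  (59/5, 0) → P = 1062/5
  (10, 3) → P = 237
  (20/3, 19/3) → P = 721/3

The optimum lies where 2x + 5y = 45 and 4x + 4y = 52.
Solving simultaneously gives x = 20/3, y = 19/3.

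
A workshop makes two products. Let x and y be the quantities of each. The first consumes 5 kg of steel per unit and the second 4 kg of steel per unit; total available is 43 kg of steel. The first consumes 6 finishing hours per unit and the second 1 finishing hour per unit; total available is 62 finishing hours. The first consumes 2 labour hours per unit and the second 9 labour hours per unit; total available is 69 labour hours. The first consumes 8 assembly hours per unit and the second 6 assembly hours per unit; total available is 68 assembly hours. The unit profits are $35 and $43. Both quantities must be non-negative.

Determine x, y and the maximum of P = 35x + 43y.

At the optimal vertex, 5x + 4y = 43 and 2x + 9y = 69.
Solving simultaneously gives x = 3, y = 7.

x = 3, y = 7, maximum P = 406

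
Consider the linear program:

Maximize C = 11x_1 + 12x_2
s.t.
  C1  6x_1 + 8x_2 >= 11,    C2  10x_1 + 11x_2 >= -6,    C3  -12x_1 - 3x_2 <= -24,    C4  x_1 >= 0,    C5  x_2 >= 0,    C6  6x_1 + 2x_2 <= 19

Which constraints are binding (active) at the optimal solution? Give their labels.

C4 and C6

Corner points and C = 11x_1 + 12x_2:
  (0, 8) → C = 96
  (2, 0) → C = 22
  (0, 19/2) → C = 114
  (19/6, 0) → C = 209/6

The maximum is at (0, 19/2). Substituting into each constraint, equality holds for C4 and C6; the remaining constraints have slack.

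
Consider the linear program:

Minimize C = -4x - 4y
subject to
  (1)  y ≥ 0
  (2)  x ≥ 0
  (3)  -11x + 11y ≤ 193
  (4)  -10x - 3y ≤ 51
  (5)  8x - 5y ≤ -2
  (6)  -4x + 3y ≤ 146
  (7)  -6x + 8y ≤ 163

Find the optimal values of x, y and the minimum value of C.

x = 47/2, y = 38, minimum C = -246

Vertices and C = -4x - 4y:
  (0, 193/11) → C = -772/11
  (0, 2/5) → C = -8/5
  (249/22, 635/22) → C = -1768/11
  (47/2, 38) → C = -246

At the optimal vertex, 8x - 5y = -2 and -6x + 8y = 163.
Solving simultaneously gives x = 47/2, y = 38.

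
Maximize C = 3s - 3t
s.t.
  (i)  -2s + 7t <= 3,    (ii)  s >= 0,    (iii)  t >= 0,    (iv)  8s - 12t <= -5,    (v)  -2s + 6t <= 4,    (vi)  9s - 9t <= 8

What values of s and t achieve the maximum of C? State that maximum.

s = 1/32, t = 7/16, maximum C = -39/32

Extreme points and C = 3s - 3t:
  (0, 3/7) → C = -9/7
  (1/32, 7/16) → C = -39/32
  (0, 5/12) → C = -5/4

At the optimal vertex, -2s + 7t = 3 and 8s - 12t = -5.
Solving simultaneously gives s = 1/32, t = 7/16.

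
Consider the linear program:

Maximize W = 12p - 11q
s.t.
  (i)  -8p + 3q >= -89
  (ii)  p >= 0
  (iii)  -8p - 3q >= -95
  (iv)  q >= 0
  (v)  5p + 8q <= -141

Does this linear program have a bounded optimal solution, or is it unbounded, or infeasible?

infeasible

The boundaries -8p + 3q = -89 and p = 0 meet at (0, -89/3), but that point violates q ≥ 0. Every candidate vertex is excluded by some other constraint, so the feasible region is empty.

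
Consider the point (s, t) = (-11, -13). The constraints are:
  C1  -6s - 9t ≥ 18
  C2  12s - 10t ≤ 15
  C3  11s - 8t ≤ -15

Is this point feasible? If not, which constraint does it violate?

feasible

C1: 183 ≥ 18 ✓
C2: -2 ≤ 15 ✓
C3: -17 ≤ -15 ✓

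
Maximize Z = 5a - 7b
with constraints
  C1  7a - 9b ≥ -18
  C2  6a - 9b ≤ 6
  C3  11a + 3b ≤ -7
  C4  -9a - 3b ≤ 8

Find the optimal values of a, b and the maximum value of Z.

a = -5/13, b = -12/13, maximum Z = 59/13

Feasible corners and Z = 5a - 7b:
  (-39/40, 149/120) → Z = -407/30
  (-21/17, 53/51) → Z = -686/51
  (-5/13, -12/13) → Z = 59/13
  (-6/11, -34/33) → Z = 148/33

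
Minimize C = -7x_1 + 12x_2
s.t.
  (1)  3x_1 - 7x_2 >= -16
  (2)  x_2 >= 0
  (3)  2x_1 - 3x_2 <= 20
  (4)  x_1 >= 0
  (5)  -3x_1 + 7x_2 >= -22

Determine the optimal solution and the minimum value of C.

The optimum lies where 2x_1 - 3x_2 = 20 and -3x_1 + 7x_2 = -22.
Solving simultaneously gives x_1 = 74/5, x_2 = 16/5.

x_1 = 74/5, x_2 = 16/5, minimum C = -326/5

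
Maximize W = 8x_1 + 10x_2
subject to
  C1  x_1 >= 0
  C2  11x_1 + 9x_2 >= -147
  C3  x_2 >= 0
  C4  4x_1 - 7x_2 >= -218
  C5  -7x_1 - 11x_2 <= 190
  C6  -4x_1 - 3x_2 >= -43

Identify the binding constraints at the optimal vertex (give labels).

Corner points and W = 8x_1 + 10x_2:
  (0, 0) → W = 0
  (0, 43/3) → W = 430/3
  (43/4, 0) → W = 86

The maximum is at (0, 43/3). Substituting into each constraint, equality holds for C1 and C6; the remaining constraints have slack.

C1 and C6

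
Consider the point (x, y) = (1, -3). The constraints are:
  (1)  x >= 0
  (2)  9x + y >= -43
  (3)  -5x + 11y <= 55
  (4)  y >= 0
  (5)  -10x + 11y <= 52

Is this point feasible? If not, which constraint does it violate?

not feasible — violates (4)

Constraint (4): y = -3, which is not ≥ 0. All other constraints are satisfied.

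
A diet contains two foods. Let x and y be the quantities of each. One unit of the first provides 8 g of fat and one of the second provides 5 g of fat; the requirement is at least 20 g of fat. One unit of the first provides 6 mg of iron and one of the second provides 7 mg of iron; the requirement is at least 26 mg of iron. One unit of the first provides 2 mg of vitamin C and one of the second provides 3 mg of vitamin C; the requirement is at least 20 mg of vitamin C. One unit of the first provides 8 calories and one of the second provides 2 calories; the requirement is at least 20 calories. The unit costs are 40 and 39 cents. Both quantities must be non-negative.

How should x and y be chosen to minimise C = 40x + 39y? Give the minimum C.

Corner points and C = 40x + 39y:
  (0, 10) → C = 390
  (10, 0) → C = 400
  (1, 6) → C = 274
The feasible region is unbounded (it extends along (0, 1), (1, 0)), but C strictly increases along every unbounded feasible direction, so there is no improving ray and the minimum is attained at a vertex.

The optimum lies where 2x + 3y = 20 and 8x + 2y = 20.
Solving simultaneously gives x = 1, y = 6.

x = 1, y = 6, minimum C = 274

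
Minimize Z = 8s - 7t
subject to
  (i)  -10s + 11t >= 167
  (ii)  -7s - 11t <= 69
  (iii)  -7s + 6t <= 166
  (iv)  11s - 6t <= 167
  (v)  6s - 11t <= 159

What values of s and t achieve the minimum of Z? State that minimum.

Vertices and Z = 8s - 7t:
  (-236/17, 479/187) → Z = -24121/187
  (2839/61, 3507/61) → Z = -1837/61
  (-320/17, 97/17) → Z = -3239/17
  (333/4, 2995/24) → Z = -4981/24

s = 333/4, t = 2995/24, minimum Z = -4981/24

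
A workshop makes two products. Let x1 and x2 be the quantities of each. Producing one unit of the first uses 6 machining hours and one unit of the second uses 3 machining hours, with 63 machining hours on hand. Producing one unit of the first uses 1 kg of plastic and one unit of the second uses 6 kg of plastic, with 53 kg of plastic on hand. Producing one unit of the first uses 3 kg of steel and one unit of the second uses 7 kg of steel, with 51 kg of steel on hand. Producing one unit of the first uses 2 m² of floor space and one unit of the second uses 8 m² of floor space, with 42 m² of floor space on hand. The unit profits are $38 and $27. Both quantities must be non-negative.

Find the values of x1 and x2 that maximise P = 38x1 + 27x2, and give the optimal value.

Feasible corners and P = 38x1 + 27x2:
  (0, 0) → P = 0
  (0, 21/4) → P = 567/4
  (21/2, 0) → P = 399
  (9, 3) → P = 423

At the optimal vertex, 6x1 + 3x2 = 63 and 2x1 + 8x2 = 42.
Solving simultaneously gives x1 = 9, x2 = 3.

x1 = 9, x2 = 3, maximum P = 423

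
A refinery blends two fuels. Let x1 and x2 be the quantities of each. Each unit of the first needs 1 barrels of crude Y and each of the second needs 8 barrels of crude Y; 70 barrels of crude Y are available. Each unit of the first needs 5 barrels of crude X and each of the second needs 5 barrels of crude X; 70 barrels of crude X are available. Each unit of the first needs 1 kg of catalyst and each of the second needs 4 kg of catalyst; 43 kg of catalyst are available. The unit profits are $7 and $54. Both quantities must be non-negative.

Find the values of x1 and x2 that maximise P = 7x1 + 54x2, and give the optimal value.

Extreme points and P = 7x1 + 54x2:
  (0, 0) → P = 0
  (0, 35/4) → P = 945/2
  (14, 0) → P = 98
  (6, 8) → P = 474

At the optimal vertex, x1 + 8x2 = 70 and 5x1 + 5x2 = 70.
Solving simultaneously gives x1 = 6, x2 = 8.

x1 = 6, x2 = 8, maximum P = 474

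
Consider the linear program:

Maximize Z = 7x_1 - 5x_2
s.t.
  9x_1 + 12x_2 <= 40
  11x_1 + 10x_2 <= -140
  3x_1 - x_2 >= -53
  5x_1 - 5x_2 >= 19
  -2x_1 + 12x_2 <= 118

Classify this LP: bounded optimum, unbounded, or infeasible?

From the feasible point (-34/7, -303/35), moving in the direction (10, -11) keeps every constraint satisfied while Z increases without bound.

unbounded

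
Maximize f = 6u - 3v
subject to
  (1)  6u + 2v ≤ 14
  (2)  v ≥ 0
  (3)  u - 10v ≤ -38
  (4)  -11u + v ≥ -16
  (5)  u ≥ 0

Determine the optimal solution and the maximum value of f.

u = 32/31, v = 121/31, maximum f = -171/31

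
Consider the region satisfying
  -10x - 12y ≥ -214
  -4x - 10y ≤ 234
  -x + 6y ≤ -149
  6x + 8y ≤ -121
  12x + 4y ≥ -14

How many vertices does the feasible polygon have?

4

Pairwise boundary intersections that survive every other constraint:
  (331/14, -230/7)
  (199/26, -344/13)
  (233/22, -1015/44)
  (128/19, -901/38)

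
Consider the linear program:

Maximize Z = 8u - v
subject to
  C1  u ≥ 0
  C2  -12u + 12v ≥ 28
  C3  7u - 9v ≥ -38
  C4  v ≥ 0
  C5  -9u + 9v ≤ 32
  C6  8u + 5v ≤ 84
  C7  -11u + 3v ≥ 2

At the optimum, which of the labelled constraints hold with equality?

Corner points and Z = 8u - v:
  (0, 7/3) → Z = -7/3
  (0, 32/9) → Z = -32/9
  (5/8, 71/24) → Z = 49/24
  (13/12, 167/36) → Z = 145/36

The maximum is at (13/12, 167/36). Substituting into each constraint, equality holds for C5 and C7; the remaining constraints have slack.

C5 and C7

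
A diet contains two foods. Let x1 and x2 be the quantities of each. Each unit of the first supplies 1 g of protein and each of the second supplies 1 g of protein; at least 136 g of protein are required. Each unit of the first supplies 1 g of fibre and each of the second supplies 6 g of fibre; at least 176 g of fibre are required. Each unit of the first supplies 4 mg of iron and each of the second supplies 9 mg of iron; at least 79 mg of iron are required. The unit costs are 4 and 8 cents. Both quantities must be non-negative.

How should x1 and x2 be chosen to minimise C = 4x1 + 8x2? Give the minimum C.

x1 = 128, x2 = 8, minimum C = 576

Vertices and C = 4x1 + 8x2:
  (0, 136) → C = 1088
  (176, 0) → C = 704
  (128, 8) → C = 576
The feasible region is unbounded (it extends along (0, 1), (1, 0)), but C strictly increases along every unbounded feasible direction, so there is no improving ray and the minimum is attained at a vertex.

The binding constraints are x1 + x2 = 136 and x1 + 6x2 = 176.
Solving simultaneously gives x1 = 128, x2 = 8.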